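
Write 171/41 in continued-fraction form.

[4; 5, 1, 6]

Run the Euclidean algorithm on 171 and 41; the successive quotients are the partial quotients a_0, a_1, ... (each step inverts the fractional part left over by the previous one):
  171 = 4*41 + 7, so a_0 = 4.
  41 = 5*7 + 6, so a_1 = 5.
  7 = 1*6 + 1, so a_2 = 1.
  6 = 6*1 + 0, so a_3 = 6.
The remainder reaches 0 after 4 divisions, so the expansion has 4 partial quotients, read off in order.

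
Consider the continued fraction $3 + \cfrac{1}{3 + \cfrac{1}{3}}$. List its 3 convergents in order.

Using the convergent recurrence p_i = a_i*p_{i-1} + p_{i-2}, q_i = a_i*q_{i-1} + q_{i-2} with p_{-2}=0, p_{-1}=1, q_{-2}=1, q_{-1}=0:
  i=0: a_0=3, p_0 = 3*1 + 0 = 3, q_0 = 3*0 + 1 = 1.
  i=1: a_1=3, p_1 = 3*3 + 1 = 10, q_1 = 3*1 + 0 = 3.
  i=2: a_2=3, p_2 = 3*10 + 3 = 33, q_2 = 3*3 + 1 = 10.

3/1, 10/3, 33/10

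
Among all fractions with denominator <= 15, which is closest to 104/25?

54/13

Expand x = 104/25 as a continued fraction with the Euclidean algorithm:
  104 = 4*25 + 4, so a_0 = 4.
  25 = 6*4 + 1, so a_1 = 6.
  4 = 4*1 + 0, so a_2 = 4.
so x = [4; 6, 4].
Convergents (p_i = a_i*p_{i-1} + p_{i-2}, q_i = a_i*q_{i-1} + q_{i-2} with p_{-2}=0, p_{-1}=1, q_{-2}=1, q_{-1}=0), until the denominator exceeds 15:
  i=0: a_0=4, p_0 = 4*1 + 0 = 4, q_0 = 4*0 + 1 = 1.
  i=1: a_1=6, p_1 = 6*4 + 1 = 25, q_1 = 6*1 + 0 = 6.
  i=2: a_2=4, p_2 = 4*25 + 4 = 104, q_2 = 4*6 + 1 = 25.
q_2 = 25 > 15, so the last convergent with denominator <= 15 is p_1/q_1 = 25/6.
The closest fraction with denominator <= 15 is either p_1/q_1 or the intermediate fraction (k*p_1 + p_0)/(k*q_1 + q_0) with the largest k >= 1 whose denominator stays <= 15; these approach x as k grows, and every other convergent or intermediate fraction in range is farther away.
Largest k: floor((15 - q_0)/q_1) = floor((15 - 1)/6) = 2.
That gives (2*25 + 4)/(2*6 + 1) = 54/13.
Compare the errors: |x - 25/6| = |104*6 - 25*25|/(25*6) = 1/150, and |x - 54/13| = |104*13 - 54*25|/(25*13) = 2/325.
Cross-multiplying, 2*150 = 300 < 325 = 1*325, so 2/325 is smaller: the intermediate fraction 54/13 is closer to x than 25/6.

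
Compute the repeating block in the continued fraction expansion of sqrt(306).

Write x_i = (sqrt(306) + m_i)/d_i with (m_0, d_0) = (0, 1). a_0 = floor(sqrt(306)) = 17, since 17^2 = 289 <= 306 < 324 = 18^2.
Iterate m_{i+1} = d_i*a_i - m_i, d_{i+1} = (306 - m_{i+1}^2)/d_i, a_{i+1} = floor((a_0 + m_{i+1})/d_{i+1}):
  m_1 = 1*17 - 0 = 17, d_1 = (306 - 17^2)/1 = 17/1 = 17, a_1 = floor((17 + 17)/17) = 2.
  m_2 = 17*2 - 17 = 17, d_2 = (306 - 17^2)/17 = 17/17 = 1, a_2 = floor((17 + 17)/1) = 34.
  m_3 = 1*34 - 17 = 17, d_3 = (306 - 17^2)/1 = 17/1 = 17: (m_3, d_3) = (m_1, d_1) = (17, 17), so from here the quotients repeat a_1, a_2; the period length is 2.
Hence the expansion of sqrt(306) is a_0 = 17 followed by the repeating block 2, 34 (period 2).

[17; (2, 34)]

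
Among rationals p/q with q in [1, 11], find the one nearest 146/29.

Expand x = 146/29 as a continued fraction with the Euclidean algorithm:
  146 = 5*29 + 1, so a_0 = 5.
  29 = 29*1 + 0, so a_1 = 29.
so x = [5; 29].
Convergents (p_i = a_i*p_{i-1} + p_{i-2}, q_i = a_i*q_{i-1} + q_{i-2} with p_{-2}=0, p_{-1}=1, q_{-2}=1, q_{-1}=0), until the denominator exceeds 11:
  i=0: a_0=5, p_0 = 5*1 + 0 = 5, q_0 = 5*0 + 1 = 1.
  i=1: a_1=29, p_1 = 29*5 + 1 = 146, q_1 = 29*1 + 0 = 29.
q_1 = 29 > 11, so the last convergent with denominator <= 11 is p_0/q_0 = 5/1.
The closest fraction with denominator <= 11 is either p_0/q_0 or the intermediate fraction (k*p_0 + p_{-1})/(k*q_0 + q_{-1}) with the largest k >= 1 whose denominator stays <= 11; these approach x as k grows, and every other convergent or intermediate fraction in range is farther away.
Largest k: floor((11 - q_{-1})/q_0) = floor((11 - 0)/1) = 11 (using the seeds p_{-1} = 1, q_{-1} = 0).
That gives (11*5 + 1)/(11*1 + 0) = 56/11.
Compare the errors: |x - 5/1| = |146*1 - 5*29|/(29*1) = 1/29, and |x - 56/11| = |146*11 - 56*29|/(29*11) = 18/319.
Cross-multiplying, 1*319 = 319 < 522 = 18*29, so 1/29 is smaller: the convergent 5/1 is closer to x than 56/11.

5/1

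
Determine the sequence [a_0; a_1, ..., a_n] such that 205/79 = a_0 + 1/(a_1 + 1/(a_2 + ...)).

[2; 1, 1, 2, 7, 2]

Run the Euclidean algorithm on 205 and 79; the successive quotients are the partial quotients a_0, a_1, ... (each step inverts the fractional part left over by the previous one):
  205 = 2*79 + 47, so a_0 = 2.
  79 = 1*47 + 32, so a_1 = 1.
  47 = 1*32 + 15, so a_2 = 1.
  32 = 2*15 + 2, so a_3 = 2.
  15 = 7*2 + 1, so a_4 = 7.
  2 = 2*1 + 0, so a_5 = 2.
The remainder reaches 0 after 6 divisions, so the expansion has 6 partial quotients, read off in order.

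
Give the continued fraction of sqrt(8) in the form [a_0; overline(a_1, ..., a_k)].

[2; overline(1, 4)]

Write x_i = (sqrt(8) + m_i)/d_i with (m_0, d_0) = (0, 1). a_0 = floor(sqrt(8)) = 2, since 2^2 = 4 <= 8 < 9 = 3^2.
Iterate m_{i+1} = d_i*a_i - m_i, d_{i+1} = (8 - m_{i+1}^2)/d_i, a_{i+1} = floor((a_0 + m_{i+1})/d_{i+1}):
  m_1 = 1*2 - 0 = 2, d_1 = (8 - 2^2)/1 = 4/1 = 4, a_1 = floor((2 + 2)/4) = 1.
  m_2 = 4*1 - 2 = 2, d_2 = (8 - 2^2)/4 = 4/4 = 1, a_2 = floor((2 + 2)/1) = 4.
  m_3 = 1*4 - 2 = 2, d_3 = (8 - 2^2)/1 = 4/1 = 4: (m_3, d_3) = (m_1, d_1) = (2, 4), so from here the quotients repeat a_1, a_2; the period length is 2.
Hence the expansion of sqrt(8) is a_0 = 2 followed by the repeating block 1, 4 (period 2).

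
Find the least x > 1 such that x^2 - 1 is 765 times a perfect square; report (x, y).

(x, y) = (285769, 10332)

First expand sqrt(765) as a continued fraction. With x_i = (sqrt(765) + m_i)/d_i and (m_0, d_0) = (0, 1): a_0 = floor(sqrt(765)) = 27, since 27^2 = 729 <= 765 < 784 = 28^2.
Iterate m_{i+1} = d_i*a_i - m_i, d_{i+1} = (765 - m_{i+1}^2)/d_i, a_{i+1} = floor((a_0 + m_{i+1})/d_{i+1}):
  m_1 = 1*27 - 0 = 27, d_1 = (765 - 27^2)/1 = 36/1 = 36, a_1 = floor((27 + 27)/36) = 1.
  m_2 = 36*1 - 27 = 9, d_2 = (765 - 9^2)/36 = 684/36 = 19, a_2 = floor((27 + 9)/19) = 1.
  m_3 = 19*1 - 9 = 10, d_3 = (765 - 10^2)/19 = 665/19 = 35, a_3 = floor((27 + 10)/35) = 1.
  m_4 = 35*1 - 10 = 25, d_4 = (765 - 25^2)/35 = 140/35 = 4, a_4 = floor((27 + 25)/4) = 13.
  m_5 = 4*13 - 25 = 27, d_5 = (765 - 27^2)/4 = 36/4 = 9, a_5 = floor((27 + 27)/9) = 6.
  m_6 = 9*6 - 27 = 27, d_6 = (765 - 27^2)/9 = 36/9 = 4, a_6 = floor((27 + 27)/4) = 13.
  m_7 = 4*13 - 27 = 25, d_7 = (765 - 25^2)/4 = 140/4 = 35, a_7 = floor((27 + 25)/35) = 1.
  m_8 = 35*1 - 25 = 10, d_8 = (765 - 10^2)/35 = 665/35 = 19, a_8 = floor((27 + 10)/19) = 1.
  m_9 = 19*1 - 10 = 9, d_9 = (765 - 9^2)/19 = 684/19 = 36, a_9 = floor((27 + 9)/36) = 1.
  m_10 = 36*1 - 9 = 27, d_10 = (765 - 27^2)/36 = 36/36 = 1, a_10 = floor((27 + 27)/1) = 54.
  m_11 = 1*54 - 27 = 27, d_11 = (765 - 27^2)/1 = 36/1 = 36: (m_11, d_11) = (m_1, d_1) = (27, 36), so from here the quotients repeat a_1, ..., a_10; the period length is 10.
So sqrt(765) = [27; (1, 1, 1, 13, 6, 13, 1, 1, 1, 54)] with period length k = 10.
k is even, so the fundamental solution of x^2 - 765y^2 = 1 is (p_{k-1}, q_{k-1}) = (p_9, q_9); compute convergents through index 9.
Convergents (p_i = a_i*p_{i-1} + p_{i-2}, q_i = a_i*q_{i-1} + q_{i-2} with p_{-2}=0, p_{-1}=1, q_{-2}=1, q_{-1}=0):
  i=0: a_0=27, p_0 = 27*1 + 0 = 27, q_0 = 27*0 + 1 = 1.
  i=1: a_1=1, p_1 = 1*27 + 1 = 28, q_1 = 1*1 + 0 = 1.
  i=2: a_2=1, p_2 = 1*28 + 27 = 55, q_2 = 1*1 + 1 = 2.
  i=3: a_3=1, p_3 = 1*55 + 28 = 83, q_3 = 1*2 + 1 = 3.
  i=4: a_4=13, p_4 = 13*83 + 55 = 1134, q_4 = 13*3 + 2 = 41.
  i=5: a_5=6, p_5 = 6*1134 + 83 = 6887, q_5 = 6*41 + 3 = 249.
  i=6: a_6=13, p_6 = 13*6887 + 1134 = 90665, q_6 = 13*249 + 41 = 3278.
  i=7: a_7=1, p_7 = 1*90665 + 6887 = 97552, q_7 = 1*3278 + 249 = 3527.
  i=8: a_8=1, p_8 = 1*97552 + 90665 = 188217, q_8 = 1*3527 + 3278 = 6805.
  i=9: a_9=1, p_9 = 1*188217 + 97552 = 285769, q_9 = 1*6805 + 3527 = 10332.
Check: 285769^2 - 765*10332^2 = 81663921361 - 81663921360 = 1, so (x, y) = (285769, 10332) solves the equation, and by the theorem it is the least positive solution.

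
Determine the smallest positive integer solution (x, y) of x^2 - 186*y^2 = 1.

(x, y) = (7501, 550)

First expand sqrt(186) as a continued fraction. With x_i = (sqrt(186) + m_i)/d_i and (m_0, d_0) = (0, 1): a_0 = floor(sqrt(186)) = 13, since 13^2 = 169 <= 186 < 196 = 14^2.
Iterate m_{i+1} = d_i*a_i - m_i, d_{i+1} = (186 - m_{i+1}^2)/d_i, a_{i+1} = floor((a_0 + m_{i+1})/d_{i+1}):
  m_1 = 1*13 - 0 = 13, d_1 = (186 - 13^2)/1 = 17/1 = 17, a_1 = floor((13 + 13)/17) = 1.
  m_2 = 17*1 - 13 = 4, d_2 = (186 - 4^2)/17 = 170/17 = 10, a_2 = floor((13 + 4)/10) = 1.
  m_3 = 10*1 - 4 = 6, d_3 = (186 - 6^2)/10 = 150/10 = 15, a_3 = floor((13 + 6)/15) = 1.
  m_4 = 15*1 - 6 = 9, d_4 = (186 - 9^2)/15 = 105/15 = 7, a_4 = floor((13 + 9)/7) = 3.
  m_5 = 7*3 - 9 = 12, d_5 = (186 - 12^2)/7 = 42/7 = 6, a_5 = floor((13 + 12)/6) = 4.
  m_6 = 6*4 - 12 = 12, d_6 = (186 - 12^2)/6 = 42/6 = 7, a_6 = floor((13 + 12)/7) = 3.
  m_7 = 7*3 - 12 = 9, d_7 = (186 - 9^2)/7 = 105/7 = 15, a_7 = floor((13 + 9)/15) = 1.
  m_8 = 15*1 - 9 = 6, d_8 = (186 - 6^2)/15 = 150/15 = 10, a_8 = floor((13 + 6)/10) = 1.
  m_9 = 10*1 - 6 = 4, d_9 = (186 - 4^2)/10 = 170/10 = 17, a_9 = floor((13 + 4)/17) = 1.
  m_10 = 17*1 - 4 = 13, d_10 = (186 - 13^2)/17 = 17/17 = 1, a_10 = floor((13 + 13)/1) = 26.
  m_11 = 1*26 - 13 = 13, d_11 = (186 - 13^2)/1 = 17/1 = 17: (m_11, d_11) = (m_1, d_1) = (13, 17), so from here the quotients repeat a_1, ..., a_10; the period length is 10.
So sqrt(186) = [13; (1, 1, 1, 3, 4, 3, 1, 1, 1, 26)] with period length k = 10.
k is even, so the fundamental solution of x^2 - 186y^2 = 1 is (p_{k-1}, q_{k-1}) = (p_9, q_9); compute convergents through index 9.
Convergents (p_i = a_i*p_{i-1} + p_{i-2}, q_i = a_i*q_{i-1} + q_{i-2} with p_{-2}=0, p_{-1}=1, q_{-2}=1, q_{-1}=0):
  i=0: a_0=13, p_0 = 13*1 + 0 = 13, q_0 = 13*0 + 1 = 1.
  i=1: a_1=1, p_1 = 1*13 + 1 = 14, q_1 = 1*1 + 0 = 1.
  i=2: a_2=1, p_2 = 1*14 + 13 = 27, q_2 = 1*1 + 1 = 2.
  i=3: a_3=1, p_3 = 1*27 + 14 = 41, q_3 = 1*2 + 1 = 3.
  i=4: a_4=3, p_4 = 3*41 + 27 = 150, q_4 = 3*3 + 2 = 11.
  i=5: a_5=4, p_5 = 4*150 + 41 = 641, q_5 = 4*11 + 3 = 47.
  i=6: a_6=3, p_6 = 3*641 + 150 = 2073, q_6 = 3*47 + 11 = 152.
  i=7: a_7=1, p_7 = 1*2073 + 641 = 2714, q_7 = 1*152 + 47 = 199.
  i=8: a_8=1, p_8 = 1*2714 + 2073 = 4787, q_8 = 1*199 + 152 = 351.
  i=9: a_9=1, p_9 = 1*4787 + 2714 = 7501, q_9 = 1*351 + 199 = 550.
Check: 7501^2 - 186*550^2 = 56265001 - 56265000 = 1, so (x, y) = (7501, 550) solves the equation, and by the theorem it is the least positive solution.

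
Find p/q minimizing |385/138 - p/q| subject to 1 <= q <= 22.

53/19

Expand x = 385/138 as a continued fraction with the Euclidean algorithm:
  385 = 2*138 + 109, so a_0 = 2.
  138 = 1*109 + 29, so a_1 = 1.
  109 = 3*29 + 22, so a_2 = 3.
  29 = 1*22 + 7, so a_3 = 1.
  22 = 3*7 + 1, so a_4 = 3.
  7 = 7*1 + 0, so a_5 = 7.
so x = [2; 1, 3, 1, 3, 7].
Convergents (p_i = a_i*p_{i-1} + p_{i-2}, q_i = a_i*q_{i-1} + q_{i-2} with p_{-2}=0, p_{-1}=1, q_{-2}=1, q_{-1}=0), until the denominator exceeds 22:
  i=0: a_0=2, p_0 = 2*1 + 0 = 2, q_0 = 2*0 + 1 = 1.
  i=1: a_1=1, p_1 = 1*2 + 1 = 3, q_1 = 1*1 + 0 = 1.
  i=2: a_2=3, p_2 = 3*3 + 2 = 11, q_2 = 3*1 + 1 = 4.
  i=3: a_3=1, p_3 = 1*11 + 3 = 14, q_3 = 1*4 + 1 = 5.
  i=4: a_4=3, p_4 = 3*14 + 11 = 53, q_4 = 3*5 + 4 = 19.
  i=5: a_5=7, p_5 = 7*53 + 14 = 385, q_5 = 7*19 + 5 = 138.
q_5 = 138 > 22, so the last convergent with denominator <= 22 is p_4/q_4 = 53/19.
The closest fraction with denominator <= 22 is either p_4/q_4 or the intermediate fraction (k*p_4 + p_3)/(k*q_4 + q_3) with the largest k >= 1 whose denominator stays <= 22; these approach x as k grows, and every other convergent or intermediate fraction in range is farther away.
Largest k: floor((22 - q_3)/q_4) = floor((22 - 5)/19) = 0.
Since k = 0, no intermediate fraction beyond p_4/q_4 has denominator <= 22, so the convergent 53/19 is the closest (its error is |385*19 - 53*138|/(138*19) = 1/2622).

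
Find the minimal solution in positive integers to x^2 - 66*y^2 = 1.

(x, y) = (65, 8)

First expand sqrt(66) as a continued fraction. With x_i = (sqrt(66) + m_i)/d_i and (m_0, d_0) = (0, 1): a_0 = floor(sqrt(66)) = 8, since 8^2 = 64 <= 66 < 81 = 9^2.
Iterate m_{i+1} = d_i*a_i - m_i, d_{i+1} = (66 - m_{i+1}^2)/d_i, a_{i+1} = floor((a_0 + m_{i+1})/d_{i+1}):
  m_1 = 1*8 - 0 = 8, d_1 = (66 - 8^2)/1 = 2/1 = 2, a_1 = floor((8 + 8)/2) = 8.
  m_2 = 2*8 - 8 = 8, d_2 = (66 - 8^2)/2 = 2/2 = 1, a_2 = floor((8 + 8)/1) = 16.
  m_3 = 1*16 - 8 = 8, d_3 = (66 - 8^2)/1 = 2/1 = 2: (m_3, d_3) = (m_1, d_1) = (8, 2), so from here the quotients repeat a_1, a_2; the period length is 2.
So sqrt(66) = [8; (8, 16)] with period length k = 2.
k is even, so the fundamental solution of x^2 - 66y^2 = 1 is (p_{k-1}, q_{k-1}) = (p_1, q_1); compute convergents through index 1.
Convergents (p_i = a_i*p_{i-1} + p_{i-2}, q_i = a_i*q_{i-1} + q_{i-2} with p_{-2}=0, p_{-1}=1, q_{-2}=1, q_{-1}=0):
  i=0: a_0=8, p_0 = 8*1 + 0 = 8, q_0 = 8*0 + 1 = 1.
  i=1: a_1=8, p_1 = 8*8 + 1 = 65, q_1 = 8*1 + 0 = 8.
Check: 65^2 - 66*8^2 = 4225 - 4224 = 1, so (x, y) = (65, 8) solves the equation, and by the theorem it is the least positive solution.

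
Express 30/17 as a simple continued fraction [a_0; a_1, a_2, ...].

[1; 1, 3, 4]

Run the Euclidean algorithm on 30 and 17; the successive quotients are the partial quotients a_0, a_1, ... (each step inverts the fractional part left over by the previous one):
  30 = 1*17 + 13, so a_0 = 1.
  17 = 1*13 + 4, so a_1 = 1.
  13 = 3*4 + 1, so a_2 = 3.
  4 = 4*1 + 0, so a_3 = 4.
The remainder reaches 0 after 4 divisions, so the expansion has 4 partial quotients, read off in order.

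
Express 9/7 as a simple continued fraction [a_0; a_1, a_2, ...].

[1; 3, 2]

Run the Euclidean algorithm on 9 and 7; the successive quotients are the partial quotients a_0, a_1, ... (each step inverts the fractional part left over by the previous one):
  9 = 1*7 + 2, so a_0 = 1.
  7 = 3*2 + 1, so a_1 = 3.
  2 = 2*1 + 0, so a_2 = 2.
The remainder reaches 0 after 3 divisions, so the expansion has 3 partial quotients, read off in order.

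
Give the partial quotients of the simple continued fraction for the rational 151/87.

Run the Euclidean algorithm on 151 and 87; the successive quotients are the partial quotients a_0, a_1, ... (each step inverts the fractional part left over by the previous one):
  151 = 1*87 + 64, so a_0 = 1.
  87 = 1*64 + 23, so a_1 = 1.
  64 = 2*23 + 18, so a_2 = 2.
  23 = 1*18 + 5, so a_3 = 1.
  18 = 3*5 + 3, so a_4 = 3.
  5 = 1*3 + 2, so a_5 = 1.
  3 = 1*2 + 1, so a_6 = 1.
  2 = 2*1 + 0, so a_7 = 2.
The remainder reaches 0 after 8 divisions, so the expansion has 8 partial quotients, read off in order.

[1; 1, 2, 1, 3, 1, 1, 2]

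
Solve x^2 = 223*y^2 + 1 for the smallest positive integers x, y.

(x, y) = (224, 15)

First expand sqrt(223) as a continued fraction. With x_i = (sqrt(223) + m_i)/d_i and (m_0, d_0) = (0, 1): a_0 = floor(sqrt(223)) = 14, since 14^2 = 196 <= 223 < 225 = 15^2.
Iterate m_{i+1} = d_i*a_i - m_i, d_{i+1} = (223 - m_{i+1}^2)/d_i, a_{i+1} = floor((a_0 + m_{i+1})/d_{i+1}):
  m_1 = 1*14 - 0 = 14, d_1 = (223 - 14^2)/1 = 27/1 = 27, a_1 = floor((14 + 14)/27) = 1.
  m_2 = 27*1 - 14 = 13, d_2 = (223 - 13^2)/27 = 54/27 = 2, a_2 = floor((14 + 13)/2) = 13.
  m_3 = 2*13 - 13 = 13, d_3 = (223 - 13^2)/2 = 54/2 = 27, a_3 = floor((14 + 13)/27) = 1.
  m_4 = 27*1 - 13 = 14, d_4 = (223 - 14^2)/27 = 27/27 = 1, a_4 = floor((14 + 14)/1) = 28.
  m_5 = 1*28 - 14 = 14, d_5 = (223 - 14^2)/1 = 27/1 = 27: (m_5, d_5) = (m_1, d_1) = (14, 27), so from here the quotients repeat a_1, ..., a_4; the period length is 4.
So sqrt(223) = [14; (1, 13, 1, 28)] with period length k = 4.
k is even, so the fundamental solution of x^2 - 223y^2 = 1 is (p_{k-1}, q_{k-1}) = (p_3, q_3); compute convergents through index 3.
Convergents (p_i = a_i*p_{i-1} + p_{i-2}, q_i = a_i*q_{i-1} + q_{i-2} with p_{-2}=0, p_{-1}=1, q_{-2}=1, q_{-1}=0):
  i=0: a_0=14, p_0 = 14*1 + 0 = 14, q_0 = 14*0 + 1 = 1.
  i=1: a_1=1, p_1 = 1*14 + 1 = 15, q_1 = 1*1 + 0 = 1.
  i=2: a_2=13, p_2 = 13*15 + 14 = 209, q_2 = 13*1 + 1 = 14.
  i=3: a_3=1, p_3 = 1*209 + 15 = 224, q_3 = 1*14 + 1 = 15.
Check: 224^2 - 223*15^2 = 50176 - 50175 = 1, so (x, y) = (224, 15) solves the equation, and by the theorem it is the least positive solution.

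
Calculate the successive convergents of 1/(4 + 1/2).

Using the convergent recurrence p_i = a_i*p_{i-1} + p_{i-2}, q_i = a_i*q_{i-1} + q_{i-2} with p_{-2}=0, p_{-1}=1, q_{-2}=1, q_{-1}=0:
  i=0: a_0=0, p_0 = 0*1 + 0 = 0, q_0 = 0*0 + 1 = 1.
  i=1: a_1=4, p_1 = 4*0 + 1 = 1, q_1 = 4*1 + 0 = 4.
  i=2: a_2=2, p_2 = 2*1 + 0 = 2, q_2 = 2*4 + 1 = 9.

0/1, 1/4, 2/9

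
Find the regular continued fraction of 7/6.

Run the Euclidean algorithm on 7 and 6; the successive quotients are the partial quotients a_0, a_1, ... (each step inverts the fractional part left over by the previous one):
  7 = 1*6 + 1, so a_0 = 1.
  6 = 6*1 + 0, so a_1 = 6.
The remainder reaches 0 after 2 divisions, so the expansion has 2 partial quotients, read off in order.

[1; 6]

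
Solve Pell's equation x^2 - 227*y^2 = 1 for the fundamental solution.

First expand sqrt(227) as a continued fraction. With x_i = (sqrt(227) + m_i)/d_i and (m_0, d_0) = (0, 1): a_0 = floor(sqrt(227)) = 15, since 15^2 = 225 <= 227 < 256 = 16^2.
Iterate m_{i+1} = d_i*a_i - m_i, d_{i+1} = (227 - m_{i+1}^2)/d_i, a_{i+1} = floor((a_0 + m_{i+1})/d_{i+1}):
  m_1 = 1*15 - 0 = 15, d_1 = (227 - 15^2)/1 = 2/1 = 2, a_1 = floor((15 + 15)/2) = 15.
  m_2 = 2*15 - 15 = 15, d_2 = (227 - 15^2)/2 = 2/2 = 1, a_2 = floor((15 + 15)/1) = 30.
  m_3 = 1*30 - 15 = 15, d_3 = (227 - 15^2)/1 = 2/1 = 2: (m_3, d_3) = (m_1, d_1) = (15, 2), so from here the quotients repeat a_1, a_2; the period length is 2.
So sqrt(227) = [15; (15, 30)] with period length k = 2.
k is even, so the fundamental solution of x^2 - 227y^2 = 1 is (p_{k-1}, q_{k-1}) = (p_1, q_1); compute convergents through index 1.
Convergents (p_i = a_i*p_{i-1} + p_{i-2}, q_i = a_i*q_{i-1} + q_{i-2} with p_{-2}=0, p_{-1}=1, q_{-2}=1, q_{-1}=0):
  i=0: a_0=15, p_0 = 15*1 + 0 = 15, q_0 = 15*0 + 1 = 1.
  i=1: a_1=15, p_1 = 15*15 + 1 = 226, q_1 = 15*1 + 0 = 15.
Check: 226^2 - 227*15^2 = 51076 - 51075 = 1, so (x, y) = (226, 15) solves the equation, and by the theorem it is the least positive solution.

(x, y) = (226, 15)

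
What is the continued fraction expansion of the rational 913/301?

Run the Euclidean algorithm on 913 and 301; the successive quotients are the partial quotients a_0, a_1, ... (each step inverts the fractional part left over by the previous one):
  913 = 3*301 + 10, so a_0 = 3.
  301 = 30*10 + 1, so a_1 = 30.
  10 = 10*1 + 0, so a_2 = 10.
The remainder reaches 0 after 3 divisions, so the expansion has 3 partial quotients, read off in order.

[3; 30, 10]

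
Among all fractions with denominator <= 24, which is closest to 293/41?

Expand x = 293/41 as a continued fraction with the Euclidean algorithm:
  293 = 7*41 + 6, so a_0 = 7.
  41 = 6*6 + 5, so a_1 = 6.
  6 = 1*5 + 1, so a_2 = 1.
  5 = 5*1 + 0, so a_3 = 5.
so x = [7; 6, 1, 5].
Convergents (p_i = a_i*p_{i-1} + p_{i-2}, q_i = a_i*q_{i-1} + q_{i-2} with p_{-2}=0, p_{-1}=1, q_{-2}=1, q_{-1}=0), until the denominator exceeds 24:
  i=0: a_0=7, p_0 = 7*1 + 0 = 7, q_0 = 7*0 + 1 = 1.
  i=1: a_1=6, p_1 = 6*7 + 1 = 43, q_1 = 6*1 + 0 = 6.
  i=2: a_2=1, p_2 = 1*43 + 7 = 50, q_2 = 1*6 + 1 = 7.
  i=3: a_3=5, p_3 = 5*50 + 43 = 293, q_3 = 5*7 + 6 = 41.
q_3 = 41 > 24, so the last convergent with denominator <= 24 is p_2/q_2 = 50/7.
The closest fraction with denominator <= 24 is either p_2/q_2 or the intermediate fraction (k*p_2 + p_1)/(k*q_2 + q_1) with the largest k >= 1 whose denominator stays <= 24; these approach x as k grows, and every other convergent or intermediate fraction in range is farther away.
Largest k: floor((24 - q_1)/q_2) = floor((24 - 6)/7) = 2.
That gives (2*50 + 43)/(2*7 + 6) = 143/20.
Compare the errors: |x - 50/7| = |293*7 - 50*41|/(41*7) = 1/287, and |x - 143/20| = |293*20 - 143*41|/(41*20) = 3/820.
Cross-multiplying, 1*820 = 820 < 861 = 3*287, so 1/287 is smaller: the convergent 50/7 is closer to x than 143/20.

50/7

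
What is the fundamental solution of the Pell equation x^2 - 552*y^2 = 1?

(x, y) = (47, 2)

First expand sqrt(552) as a continued fraction. With x_i = (sqrt(552) + m_i)/d_i and (m_0, d_0) = (0, 1): a_0 = floor(sqrt(552)) = 23, since 23^2 = 529 <= 552 < 576 = 24^2.
Iterate m_{i+1} = d_i*a_i - m_i, d_{i+1} = (552 - m_{i+1}^2)/d_i, a_{i+1} = floor((a_0 + m_{i+1})/d_{i+1}):
  m_1 = 1*23 - 0 = 23, d_1 = (552 - 23^2)/1 = 23/1 = 23, a_1 = floor((23 + 23)/23) = 2.
  m_2 = 23*2 - 23 = 23, d_2 = (552 - 23^2)/23 = 23/23 = 1, a_2 = floor((23 + 23)/1) = 46.
  m_3 = 1*46 - 23 = 23, d_3 = (552 - 23^2)/1 = 23/1 = 23: (m_3, d_3) = (m_1, d_1) = (23, 23), so from here the quotients repeat a_1, a_2; the period length is 2.
So sqrt(552) = [23; (2, 46)] with period length k = 2.
k is even, so the fundamental solution of x^2 - 552y^2 = 1 is (p_{k-1}, q_{k-1}) = (p_1, q_1); compute convergents through index 1.
Convergents (p_i = a_i*p_{i-1} + p_{i-2}, q_i = a_i*q_{i-1} + q_{i-2} with p_{-2}=0, p_{-1}=1, q_{-2}=1, q_{-1}=0):
  i=0: a_0=23, p_0 = 23*1 + 0 = 23, q_0 = 23*0 + 1 = 1.
  i=1: a_1=2, p_1 = 2*23 + 1 = 47, q_1 = 2*1 + 0 = 2.
Check: 47^2 - 552*2^2 = 2209 - 2208 = 1, so (x, y) = (47, 2) solves the equation, and by the theorem it is the least positive solution.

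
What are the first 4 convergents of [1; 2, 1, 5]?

1/1, 3/2, 4/3, 23/17

Using the convergent recurrence p_i = a_i*p_{i-1} + p_{i-2}, q_i = a_i*q_{i-1} + q_{i-2} with p_{-2}=0, p_{-1}=1, q_{-2}=1, q_{-1}=0:
  i=0: a_0=1, p_0 = 1*1 + 0 = 1, q_0 = 1*0 + 1 = 1.
  i=1: a_1=2, p_1 = 2*1 + 1 = 3, q_1 = 2*1 + 0 = 2.
  i=2: a_2=1, p_2 = 1*3 + 1 = 4, q_2 = 1*2 + 1 = 3.
  i=3: a_3=5, p_3 = 5*4 + 3 = 23, q_3 = 5*3 + 2 = 17.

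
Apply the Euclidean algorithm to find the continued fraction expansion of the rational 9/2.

[4; 2]

Run the Euclidean algorithm on 9 and 2; the successive quotients are the partial quotients a_0, a_1, ... (each step inverts the fractional part left over by the previous one):
  9 = 4*2 + 1, so a_0 = 4.
  2 = 2*1 + 0, so a_1 = 2.
The remainder reaches 0 after 2 divisions, so the expansion has 2 partial quotients, read off in order.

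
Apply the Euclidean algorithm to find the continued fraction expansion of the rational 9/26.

[0; 2, 1, 8]

Run the Euclidean algorithm on 9 and 26; the successive quotients are the partial quotients a_0, a_1, ... (each step inverts the fractional part left over by the previous one):
  9 = 0*26 + 9, so a_0 = 0.
  26 = 2*9 + 8, so a_1 = 2.
  9 = 1*8 + 1, so a_2 = 1.
  8 = 8*1 + 0, so a_3 = 8.
The remainder reaches 0 after 4 divisions, so the expansion has 4 partial quotients, read off in order.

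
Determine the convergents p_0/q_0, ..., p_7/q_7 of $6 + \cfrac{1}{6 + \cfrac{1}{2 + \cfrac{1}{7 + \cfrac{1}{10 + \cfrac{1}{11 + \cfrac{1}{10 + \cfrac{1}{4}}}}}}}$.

6/1, 37/6, 80/13, 597/97, 6050/983, 67147/10910, 677520/110083, 2777227/451242

Using the convergent recurrence p_i = a_i*p_{i-1} + p_{i-2}, q_i = a_i*q_{i-1} + q_{i-2} with p_{-2}=0, p_{-1}=1, q_{-2}=1, q_{-1}=0:
  i=0: a_0=6, p_0 = 6*1 + 0 = 6, q_0 = 6*0 + 1 = 1.
  i=1: a_1=6, p_1 = 6*6 + 1 = 37, q_1 = 6*1 + 0 = 6.
  i=2: a_2=2, p_2 = 2*37 + 6 = 80, q_2 = 2*6 + 1 = 13.
  i=3: a_3=7, p_3 = 7*80 + 37 = 597, q_3 = 7*13 + 6 = 97.
  i=4: a_4=10, p_4 = 10*597 + 80 = 6050, q_4 = 10*97 + 13 = 983.
  i=5: a_5=11, p_5 = 11*6050 + 597 = 67147, q_5 = 11*983 + 97 = 10910.
  i=6: a_6=10, p_6 = 10*67147 + 6050 = 677520, q_6 = 10*10910 + 983 = 110083.
  i=7: a_7=4, p_7 = 4*677520 + 67147 = 2777227, q_7 = 4*110083 + 10910 = 451242.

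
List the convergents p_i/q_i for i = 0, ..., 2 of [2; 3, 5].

2/1, 7/3, 37/16

Using the convergent recurrence p_i = a_i*p_{i-1} + p_{i-2}, q_i = a_i*q_{i-1} + q_{i-2} with p_{-2}=0, p_{-1}=1, q_{-2}=1, q_{-1}=0:
  i=0: a_0=2, p_0 = 2*1 + 0 = 2, q_0 = 2*0 + 1 = 1.
  i=1: a_1=3, p_1 = 3*2 + 1 = 7, q_1 = 3*1 + 0 = 3.
  i=2: a_2=5, p_2 = 5*7 + 2 = 37, q_2 = 5*3 + 1 = 16.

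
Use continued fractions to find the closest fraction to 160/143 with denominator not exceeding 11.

9/8

Expand x = 160/143 as a continued fraction with the Euclidean algorithm:
  160 = 1*143 + 17, so a_0 = 1.
  143 = 8*17 + 7, so a_1 = 8.
  17 = 2*7 + 3, so a_2 = 2.
  7 = 2*3 + 1, so a_3 = 2.
  3 = 3*1 + 0, so a_4 = 3.
so x = [1; 8, 2, 2, 3].
Convergents (p_i = a_i*p_{i-1} + p_{i-2}, q_i = a_i*q_{i-1} + q_{i-2} with p_{-2}=0, p_{-1}=1, q_{-2}=1, q_{-1}=0), until the denominator exceeds 11:
  i=0: a_0=1, p_0 = 1*1 + 0 = 1, q_0 = 1*0 + 1 = 1.
  i=1: a_1=8, p_1 = 8*1 + 1 = 9, q_1 = 8*1 + 0 = 8.
  i=2: a_2=2, p_2 = 2*9 + 1 = 19, q_2 = 2*8 + 1 = 17.
q_2 = 17 > 11, so the last convergent with denominator <= 11 is p_1/q_1 = 9/8.
The closest fraction with denominator <= 11 is either p_1/q_1 or the intermediate fraction (k*p_1 + p_0)/(k*q_1 + q_0) with the largest k >= 1 whose denominator stays <= 11; these approach x as k grows, and every other convergent or intermediate fraction in range is farther away.
Largest k: floor((11 - q_0)/q_1) = floor((11 - 1)/8) = 1.
That gives (1*9 + 1)/(1*8 + 1) = 10/9.
Compare the errors: |x - 9/8| = |160*8 - 9*143|/(143*8) = 7/1144, and |x - 10/9| = |160*9 - 10*143|/(143*9) = 10/1287.
Cross-multiplying, 7*1287 = 9009 < 11440 = 10*1144, so 7/1144 is smaller: the convergent 9/8 is closer to x than 10/9.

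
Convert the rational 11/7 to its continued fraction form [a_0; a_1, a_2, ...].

Run the Euclidean algorithm on 11 and 7; the successive quotients are the partial quotients a_0, a_1, ... (each step inverts the fractional part left over by the previous one):
  11 = 1*7 + 4, so a_0 = 1.
  7 = 1*4 + 3, so a_1 = 1.
  4 = 1*3 + 1, so a_2 = 1.
  3 = 3*1 + 0, so a_3 = 3.
The remainder reaches 0 after 4 divisions, so the expansion has 4 partial quotients, read off in order.

[1; 1, 1, 3]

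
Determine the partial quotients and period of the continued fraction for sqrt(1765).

Write x_i = (sqrt(1765) + m_i)/d_i with (m_0, d_0) = (0, 1). a_0 = floor(sqrt(1765)) = 42, since 42^2 = 1764 <= 1765 < 1849 = 43^2.
Iterate m_{i+1} = d_i*a_i - m_i, d_{i+1} = (1765 - m_{i+1}^2)/d_i, a_{i+1} = floor((a_0 + m_{i+1})/d_{i+1}):
  m_1 = 1*42 - 0 = 42, d_1 = (1765 - 42^2)/1 = 1/1 = 1, a_1 = floor((42 + 42)/1) = 84.
  m_2 = 1*84 - 42 = 42, d_2 = (1765 - 42^2)/1 = 1/1 = 1: (m_2, d_2) = (m_1, d_1) = (42, 1), so from here the quotient a_1 repeats; the period length is 1.
Hence the expansion of sqrt(1765) is a_0 = 42 followed by the repeating block 84 (period 1).

[42; (84)]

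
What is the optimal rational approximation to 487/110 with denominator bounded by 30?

Expand x = 487/110 as a continued fraction with the Euclidean algorithm:
  487 = 4*110 + 47, so a_0 = 4.
  110 = 2*47 + 16, so a_1 = 2.
  47 = 2*16 + 15, so a_2 = 2.
  16 = 1*15 + 1, so a_3 = 1.
  15 = 15*1 + 0, so a_4 = 15.
so x = [4; 2, 2, 1, 15].
Convergents (p_i = a_i*p_{i-1} + p_{i-2}, q_i = a_i*q_{i-1} + q_{i-2} with p_{-2}=0, p_{-1}=1, q_{-2}=1, q_{-1}=0), until the denominator exceeds 30:
  i=0: a_0=4, p_0 = 4*1 + 0 = 4, q_0 = 4*0 + 1 = 1.
  i=1: a_1=2, p_1 = 2*4 + 1 = 9, q_1 = 2*1 + 0 = 2.
  i=2: a_2=2, p_2 = 2*9 + 4 = 22, q_2 = 2*2 + 1 = 5.
  i=3: a_3=1, p_3 = 1*22 + 9 = 31, q_3 = 1*5 + 2 = 7.
  i=4: a_4=15, p_4 = 15*31 + 22 = 487, q_4 = 15*7 + 5 = 110.
q_4 = 110 > 30, so the last convergent with denominator <= 30 is p_3/q_3 = 31/7.
The closest fraction with denominator <= 30 is either p_3/q_3 or the intermediate fraction (k*p_3 + p_2)/(k*q_3 + q_2) with the largest k >= 1 whose denominator stays <= 30; these approach x as k grows, and every other convergent or intermediate fraction in range is farther away.
Largest k: floor((30 - q_2)/q_3) = floor((30 - 5)/7) = 3.
That gives (3*31 + 22)/(3*7 + 5) = 115/26.
Compare the errors: |x - 31/7| = |487*7 - 31*110|/(110*7) = 1/770, and |x - 115/26| = |487*26 - 115*110|/(110*26) = 12/2860.
Cross-multiplying, 1*2860 = 2860 < 9240 = 12*770, so 1/770 is smaller: the convergent 31/7 is closer to x than 115/26.

31/7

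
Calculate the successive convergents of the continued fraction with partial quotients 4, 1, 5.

Using the convergent recurrence p_i = a_i*p_{i-1} + p_{i-2}, q_i = a_i*q_{i-1} + q_{i-2} with p_{-2}=0, p_{-1}=1, q_{-2}=1, q_{-1}=0:
  i=0: a_0=4, p_0 = 4*1 + 0 = 4, q_0 = 4*0 + 1 = 1.
  i=1: a_1=1, p_1 = 1*4 + 1 = 5, q_1 = 1*1 + 0 = 1.
  i=2: a_2=5, p_2 = 5*5 + 4 = 29, q_2 = 5*1 + 1 = 6.

4/1, 5/1, 29/6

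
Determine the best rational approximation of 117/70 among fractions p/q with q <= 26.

Expand x = 117/70 as a continued fraction with the Euclidean algorithm:
  117 = 1*70 + 47, so a_0 = 1.
  70 = 1*47 + 23, so a_1 = 1.
  47 = 2*23 + 1, so a_2 = 2.
  23 = 23*1 + 0, so a_3 = 23.
so x = [1; 1, 2, 23].
Convergents (p_i = a_i*p_{i-1} + p_{i-2}, q_i = a_i*q_{i-1} + q_{i-2} with p_{-2}=0, p_{-1}=1, q_{-2}=1, q_{-1}=0), until the denominator exceeds 26:
  i=0: a_0=1, p_0 = 1*1 + 0 = 1, q_0 = 1*0 + 1 = 1.
  i=1: a_1=1, p_1 = 1*1 + 1 = 2, q_1 = 1*1 + 0 = 1.
  i=2: a_2=2, p_2 = 2*2 + 1 = 5, q_2 = 2*1 + 1 = 3.
  i=3: a_3=23, p_3 = 23*5 + 2 = 117, q_3 = 23*3 + 1 = 70.
q_3 = 70 > 26, so the last convergent with denominator <= 26 is p_2/q_2 = 5/3.
The closest fraction with denominator <= 26 is either p_2/q_2 or the intermediate fraction (k*p_2 + p_1)/(k*q_2 + q_1) with the largest k >= 1 whose denominator stays <= 26; these approach x as k grows, and every other convergent or intermediate fraction in range is farther away.
Largest k: floor((26 - q_1)/q_2) = floor((26 - 1)/3) = 8.
That gives (8*5 + 2)/(8*3 + 1) = 42/25.
Compare the errors: |x - 5/3| = |117*3 - 5*70|/(70*3) = 1/210, and |x - 42/25| = |117*25 - 42*70|/(70*25) = 15/1750.
Cross-multiplying, 1*1750 = 1750 < 3150 = 15*210, so 1/210 is smaller: the convergent 5/3 is closer to x than 42/25.

5/3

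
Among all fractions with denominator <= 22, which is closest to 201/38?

Expand x = 201/38 as a continued fraction with the Euclidean algorithm:
  201 = 5*38 + 11, so a_0 = 5.
  38 = 3*11 + 5, so a_1 = 3.
  11 = 2*5 + 1, so a_2 = 2.
  5 = 5*1 + 0, so a_3 = 5.
so x = [5; 3, 2, 5].
Convergents (p_i = a_i*p_{i-1} + p_{i-2}, q_i = a_i*q_{i-1} + q_{i-2} with p_{-2}=0, p_{-1}=1, q_{-2}=1, q_{-1}=0), until the denominator exceeds 22:
  i=0: a_0=5, p_0 = 5*1 + 0 = 5, q_0 = 5*0 + 1 = 1.
  i=1: a_1=3, p_1 = 3*5 + 1 = 16, q_1 = 3*1 + 0 = 3.
  i=2: a_2=2, p_2 = 2*16 + 5 = 37, q_2 = 2*3 + 1 = 7.
  i=3: a_3=5, p_3 = 5*37 + 16 = 201, q_3 = 5*7 + 3 = 38.
q_3 = 38 > 22, so the last convergent with denominator <= 22 is p_2/q_2 = 37/7.
The closest fraction with denominator <= 22 is either p_2/q_2 or the intermediate fraction (k*p_2 + p_1)/(k*q_2 + q_1) with the largest k >= 1 whose denominator stays <= 22; these approach x as k grows, and every other convergent or intermediate fraction in range is farther away.
Largest k: floor((22 - q_1)/q_2) = floor((22 - 3)/7) = 2.
That gives (2*37 + 16)/(2*7 + 3) = 90/17.
Compare the errors: |x - 37/7| = |201*7 - 37*38|/(38*7) = 1/266, and |x - 90/17| = |201*17 - 90*38|/(38*17) = 3/646.
Cross-multiplying, 1*646 = 646 < 798 = 3*266, so 1/266 is smaller: the convergent 37/7 is closer to x than 90/17.

37/7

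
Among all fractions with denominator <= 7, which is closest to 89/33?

19/7

Expand x = 89/33 as a continued fraction with the Euclidean algorithm:
  89 = 2*33 + 23, so a_0 = 2.
  33 = 1*23 + 10, so a_1 = 1.
  23 = 2*10 + 3, so a_2 = 2.
  10 = 3*3 + 1, so a_3 = 3.
  3 = 3*1 + 0, so a_4 = 3.
so x = [2; 1, 2, 3, 3].
Convergents (p_i = a_i*p_{i-1} + p_{i-2}, q_i = a_i*q_{i-1} + q_{i-2} with p_{-2}=0, p_{-1}=1, q_{-2}=1, q_{-1}=0), until the denominator exceeds 7:
  i=0: a_0=2, p_0 = 2*1 + 0 = 2, q_0 = 2*0 + 1 = 1.
  i=1: a_1=1, p_1 = 1*2 + 1 = 3, q_1 = 1*1 + 0 = 1.
  i=2: a_2=2, p_2 = 2*3 + 2 = 8, q_2 = 2*1 + 1 = 3.
  i=3: a_3=3, p_3 = 3*8 + 3 = 27, q_3 = 3*3 + 1 = 10.
q_3 = 10 > 7, so the last convergent with denominator <= 7 is p_2/q_2 = 8/3.
The closest fraction with denominator <= 7 is either p_2/q_2 or the intermediate fraction (k*p_2 + p_1)/(k*q_2 + q_1) with the largest k >= 1 whose denominator stays <= 7; these approach x as k grows, and every other convergent or intermediate fraction in range is farther away.
Largest k: floor((7 - q_1)/q_2) = floor((7 - 1)/3) = 2.
That gives (2*8 + 3)/(2*3 + 1) = 19/7.
Compare the errors: |x - 8/3| = |89*3 - 8*33|/(33*3) = 3/99, and |x - 19/7| = |89*7 - 19*33|/(33*7) = 4/231.
Cross-multiplying, 4*99 = 396 < 693 = 3*231, so 4/231 is smaller: the intermediate fraction 19/7 is closer to x than 8/3.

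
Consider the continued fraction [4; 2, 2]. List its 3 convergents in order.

Using the convergent recurrence p_i = a_i*p_{i-1} + p_{i-2}, q_i = a_i*q_{i-1} + q_{i-2} with p_{-2}=0, p_{-1}=1, q_{-2}=1, q_{-1}=0:
  i=0: a_0=4, p_0 = 4*1 + 0 = 4, q_0 = 4*0 + 1 = 1.
  i=1: a_1=2, p_1 = 2*4 + 1 = 9, q_1 = 2*1 + 0 = 2.
  i=2: a_2=2, p_2 = 2*9 + 4 = 22, q_2 = 2*2 + 1 = 5.

4/1, 9/2, 22/5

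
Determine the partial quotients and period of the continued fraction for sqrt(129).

Write x_i = (sqrt(129) + m_i)/d_i with (m_0, d_0) = (0, 1). a_0 = floor(sqrt(129)) = 11, since 11^2 = 121 <= 129 < 144 = 12^2.
Iterate m_{i+1} = d_i*a_i - m_i, d_{i+1} = (129 - m_{i+1}^2)/d_i, a_{i+1} = floor((a_0 + m_{i+1})/d_{i+1}):
  m_1 = 1*11 - 0 = 11, d_1 = (129 - 11^2)/1 = 8/1 = 8, a_1 = floor((11 + 11)/8) = 2.
  m_2 = 8*2 - 11 = 5, d_2 = (129 - 5^2)/8 = 104/8 = 13, a_2 = floor((11 + 5)/13) = 1.
  m_3 = 13*1 - 5 = 8, d_3 = (129 - 8^2)/13 = 65/13 = 5, a_3 = floor((11 + 8)/5) = 3.
  m_4 = 5*3 - 8 = 7, d_4 = (129 - 7^2)/5 = 80/5 = 16, a_4 = floor((11 + 7)/16) = 1.
  m_5 = 16*1 - 7 = 9, d_5 = (129 - 9^2)/16 = 48/16 = 3, a_5 = floor((11 + 9)/3) = 6.
  m_6 = 3*6 - 9 = 9, d_6 = (129 - 9^2)/3 = 48/3 = 16, a_6 = floor((11 + 9)/16) = 1.
  m_7 = 16*1 - 9 = 7, d_7 = (129 - 7^2)/16 = 80/16 = 5, a_7 = floor((11 + 7)/5) = 3.
  m_8 = 5*3 - 7 = 8, d_8 = (129 - 8^2)/5 = 65/5 = 13, a_8 = floor((11 + 8)/13) = 1.
  m_9 = 13*1 - 8 = 5, d_9 = (129 - 5^2)/13 = 104/13 = 8, a_9 = floor((11 + 5)/8) = 2.
  m_10 = 8*2 - 5 = 11, d_10 = (129 - 11^2)/8 = 8/8 = 1, a_10 = floor((11 + 11)/1) = 22.
  m_11 = 1*22 - 11 = 11, d_11 = (129 - 11^2)/1 = 8/1 = 8: (m_11, d_11) = (m_1, d_1) = (11, 8), so from here the quotients repeat a_1, ..., a_10; the period length is 10.
Hence the expansion of sqrt(129) is a_0 = 11 followed by the repeating block 2, 1, 3, 1, 6, 1, 3, 1, 2, 22 (period 10).

[11; (2, 1, 3, 1, 6, 1, 3, 1, 2, 22)]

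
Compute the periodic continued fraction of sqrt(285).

[16; (1, 7, 2, 7, 1, 32)]

Write x_i = (sqrt(285) + m_i)/d_i with (m_0, d_0) = (0, 1). a_0 = floor(sqrt(285)) = 16, since 16^2 = 256 <= 285 < 289 = 17^2.
Iterate m_{i+1} = d_i*a_i - m_i, d_{i+1} = (285 - m_{i+1}^2)/d_i, a_{i+1} = floor((a_0 + m_{i+1})/d_{i+1}):
  m_1 = 1*16 - 0 = 16, d_1 = (285 - 16^2)/1 = 29/1 = 29, a_1 = floor((16 + 16)/29) = 1.
  m_2 = 29*1 - 16 = 13, d_2 = (285 - 13^2)/29 = 116/29 = 4, a_2 = floor((16 + 13)/4) = 7.
  m_3 = 4*7 - 13 = 15, d_3 = (285 - 15^2)/4 = 60/4 = 15, a_3 = floor((16 + 15)/15) = 2.
  m_4 = 15*2 - 15 = 15, d_4 = (285 - 15^2)/15 = 60/15 = 4, a_4 = floor((16 + 15)/4) = 7.
  m_5 = 4*7 - 15 = 13, d_5 = (285 - 13^2)/4 = 116/4 = 29, a_5 = floor((16 + 13)/29) = 1.
  m_6 = 29*1 - 13 = 16, d_6 = (285 - 16^2)/29 = 29/29 = 1, a_6 = floor((16 + 16)/1) = 32.
  m_7 = 1*32 - 16 = 16, d_7 = (285 - 16^2)/1 = 29/1 = 29: (m_7, d_7) = (m_1, d_1) = (16, 29), so from here the quotients repeat a_1, ..., a_6; the period length is 6.
Hence the expansion of sqrt(285) is a_0 = 16 followed by the repeating block 1, 7, 2, 7, 1, 32 (period 6).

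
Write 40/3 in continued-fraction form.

[13; 3]

Run the Euclidean algorithm on 40 and 3; the successive quotients are the partial quotients a_0, a_1, ... (each step inverts the fractional part left over by the previous one):
  40 = 13*3 + 1, so a_0 = 13.
  3 = 3*1 + 0, so a_1 = 3.
The remainder reaches 0 after 2 divisions, so the expansion has 2 partial quotients, read off in order.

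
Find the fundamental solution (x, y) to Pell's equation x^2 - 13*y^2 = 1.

(x, y) = (649, 180)

First expand sqrt(13) as a continued fraction. With x_i = (sqrt(13) + m_i)/d_i and (m_0, d_0) = (0, 1): a_0 = floor(sqrt(13)) = 3, since 3^2 = 9 <= 13 < 16 = 4^2.
Iterate m_{i+1} = d_i*a_i - m_i, d_{i+1} = (13 - m_{i+1}^2)/d_i, a_{i+1} = floor((a_0 + m_{i+1})/d_{i+1}):
  m_1 = 1*3 - 0 = 3, d_1 = (13 - 3^2)/1 = 4/1 = 4, a_1 = floor((3 + 3)/4) = 1.
  m_2 = 4*1 - 3 = 1, d_2 = (13 - 1^2)/4 = 12/4 = 3, a_2 = floor((3 + 1)/3) = 1.
  m_3 = 3*1 - 1 = 2, d_3 = (13 - 2^2)/3 = 9/3 = 3, a_3 = floor((3 + 2)/3) = 1.
  m_4 = 3*1 - 2 = 1, d_4 = (13 - 1^2)/3 = 12/3 = 4, a_4 = floor((3 + 1)/4) = 1.
  m_5 = 4*1 - 1 = 3, d_5 = (13 - 3^2)/4 = 4/4 = 1, a_5 = floor((3 + 3)/1) = 6.
  m_6 = 1*6 - 3 = 3, d_6 = (13 - 3^2)/1 = 4/1 = 4: (m_6, d_6) = (m_1, d_1) = (3, 4), so from here the quotients repeat a_1, ..., a_5; the period length is 5.
So sqrt(13) = [3; (1, 1, 1, 1, 6)] with period length k = 5.
k is odd, so (p_{k-1}, q_{k-1}) only solves x^2 - 13y^2 = -1 and the fundamental solution of x^2 - 13y^2 = 1 is (p_{2k-1}, q_{2k-1}) = (p_9, q_9); compute convergents through index 9, running through the period twice.
Convergents (p_i = a_i*p_{i-1} + p_{i-2}, q_i = a_i*q_{i-1} + q_{i-2} with p_{-2}=0, p_{-1}=1, q_{-2}=1, q_{-1}=0):
  i=0: a_0=3, p_0 = 3*1 + 0 = 3, q_0 = 3*0 + 1 = 1.
  i=1: a_1=1, p_1 = 1*3 + 1 = 4, q_1 = 1*1 + 0 = 1.
  i=2: a_2=1, p_2 = 1*4 + 3 = 7, q_2 = 1*1 + 1 = 2.
  i=3: a_3=1, p_3 = 1*7 + 4 = 11, q_3 = 1*2 + 1 = 3.
  i=4: a_4=1, p_4 = 1*11 + 7 = 18, q_4 = 1*3 + 2 = 5.
  i=5: a_5=6, p_5 = 6*18 + 11 = 119, q_5 = 6*5 + 3 = 33.
  i=6: a_6=1, p_6 = 1*119 + 18 = 137, q_6 = 1*33 + 5 = 38.
  i=7: a_7=1, p_7 = 1*137 + 119 = 256, q_7 = 1*38 + 33 = 71.
  i=8: a_8=1, p_8 = 1*256 + 137 = 393, q_8 = 1*71 + 38 = 109.
  i=9: a_9=1, p_9 = 1*393 + 256 = 649, q_9 = 1*109 + 71 = 180.
Indeed p_4^2 - 13*q_4^2 = 324 - 325 = -1, not +1.
Check: 649^2 - 13*180^2 = 421201 - 421200 = 1, so (x, y) = (649, 180) solves the equation, and by the theorem it is the least positive solution.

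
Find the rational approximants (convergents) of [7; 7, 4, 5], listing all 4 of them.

7/1, 50/7, 207/29, 1085/152

Using the convergent recurrence p_i = a_i*p_{i-1} + p_{i-2}, q_i = a_i*q_{i-1} + q_{i-2} with p_{-2}=0, p_{-1}=1, q_{-2}=1, q_{-1}=0:
  i=0: a_0=7, p_0 = 7*1 + 0 = 7, q_0 = 7*0 + 1 = 1.
  i=1: a_1=7, p_1 = 7*7 + 1 = 50, q_1 = 7*1 + 0 = 7.
  i=2: a_2=4, p_2 = 4*50 + 7 = 207, q_2 = 4*7 + 1 = 29.
  i=3: a_3=5, p_3 = 5*207 + 50 = 1085, q_3 = 5*29 + 7 = 152.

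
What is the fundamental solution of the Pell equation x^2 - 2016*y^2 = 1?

First expand sqrt(2016) as a continued fraction. With x_i = (sqrt(2016) + m_i)/d_i and (m_0, d_0) = (0, 1): a_0 = floor(sqrt(2016)) = 44, since 44^2 = 1936 <= 2016 < 2025 = 45^2.
Iterate m_{i+1} = d_i*a_i - m_i, d_{i+1} = (2016 - m_{i+1}^2)/d_i, a_{i+1} = floor((a_0 + m_{i+1})/d_{i+1}):
  m_1 = 1*44 - 0 = 44, d_1 = (2016 - 44^2)/1 = 80/1 = 80, a_1 = floor((44 + 44)/80) = 1.
  m_2 = 80*1 - 44 = 36, d_2 = (2016 - 36^2)/80 = 720/80 = 9, a_2 = floor((44 + 36)/9) = 8.
  m_3 = 9*8 - 36 = 36, d_3 = (2016 - 36^2)/9 = 720/9 = 80, a_3 = floor((44 + 36)/80) = 1.
  m_4 = 80*1 - 36 = 44, d_4 = (2016 - 44^2)/80 = 80/80 = 1, a_4 = floor((44 + 44)/1) = 88.
  m_5 = 1*88 - 44 = 44, d_5 = (2016 - 44^2)/1 = 80/1 = 80: (m_5, d_5) = (m_1, d_1) = (44, 80), so from here the quotients repeat a_1, ..., a_4; the period length is 4.
So sqrt(2016) = [44; (1, 8, 1, 88)] with period length k = 4.
k is even, so the fundamental solution of x^2 - 2016y^2 = 1 is (p_{k-1}, q_{k-1}) = (p_3, q_3); compute convergents through index 3.
Convergents (p_i = a_i*p_{i-1} + p_{i-2}, q_i = a_i*q_{i-1} + q_{i-2} with p_{-2}=0, p_{-1}=1, q_{-2}=1, q_{-1}=0):
  i=0: a_0=44, p_0 = 44*1 + 0 = 44, q_0 = 44*0 + 1 = 1.
  i=1: a_1=1, p_1 = 1*44 + 1 = 45, q_1 = 1*1 + 0 = 1.
  i=2: a_2=8, p_2 = 8*45 + 44 = 404, q_2 = 8*1 + 1 = 9.
  i=3: a_3=1, p_3 = 1*404 + 45 = 449, q_3 = 1*9 + 1 = 10.
Check: 449^2 - 2016*10^2 = 201601 - 201600 = 1, so (x, y) = (449, 10) solves the equation, and by the theorem it is the least positive solution.

(x, y) = (449, 10)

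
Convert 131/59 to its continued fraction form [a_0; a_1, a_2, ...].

Run the Euclidean algorithm on 131 and 59; the successive quotients are the partial quotients a_0, a_1, ... (each step inverts the fractional part left over by the previous one):
  131 = 2*59 + 13, so a_0 = 2.
  59 = 4*13 + 7, so a_1 = 4.
  13 = 1*7 + 6, so a_2 = 1.
  7 = 1*6 + 1, so a_3 = 1.
  6 = 6*1 + 0, so a_4 = 6.
The remainder reaches 0 after 5 divisions, so the expansion has 5 partial quotients, read off in order.

[2; 4, 1, 1, 6]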